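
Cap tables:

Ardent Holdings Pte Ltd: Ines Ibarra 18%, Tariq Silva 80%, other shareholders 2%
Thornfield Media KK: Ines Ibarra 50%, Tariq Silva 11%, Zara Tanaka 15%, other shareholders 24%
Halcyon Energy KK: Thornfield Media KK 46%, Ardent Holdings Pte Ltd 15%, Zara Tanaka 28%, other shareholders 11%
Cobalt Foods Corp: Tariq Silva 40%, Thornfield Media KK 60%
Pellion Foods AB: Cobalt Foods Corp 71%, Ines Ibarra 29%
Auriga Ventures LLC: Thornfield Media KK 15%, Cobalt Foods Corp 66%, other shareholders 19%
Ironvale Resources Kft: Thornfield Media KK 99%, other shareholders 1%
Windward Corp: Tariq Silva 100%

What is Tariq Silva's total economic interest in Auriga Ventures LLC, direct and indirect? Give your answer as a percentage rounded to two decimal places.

32.41%

Tariq reaches Auriga along 3 paths.
Via Thornfield: 11% × 15% = 1.65%.
Via Cobalt: 40% × 66% = 26.4%.
Via Thornfield → Cobalt: 11% × 60% × 66% = 4.356%.
Total: 1.65% + 26.4% + 4.356% = 32.406%.
Rounded: 32.41%.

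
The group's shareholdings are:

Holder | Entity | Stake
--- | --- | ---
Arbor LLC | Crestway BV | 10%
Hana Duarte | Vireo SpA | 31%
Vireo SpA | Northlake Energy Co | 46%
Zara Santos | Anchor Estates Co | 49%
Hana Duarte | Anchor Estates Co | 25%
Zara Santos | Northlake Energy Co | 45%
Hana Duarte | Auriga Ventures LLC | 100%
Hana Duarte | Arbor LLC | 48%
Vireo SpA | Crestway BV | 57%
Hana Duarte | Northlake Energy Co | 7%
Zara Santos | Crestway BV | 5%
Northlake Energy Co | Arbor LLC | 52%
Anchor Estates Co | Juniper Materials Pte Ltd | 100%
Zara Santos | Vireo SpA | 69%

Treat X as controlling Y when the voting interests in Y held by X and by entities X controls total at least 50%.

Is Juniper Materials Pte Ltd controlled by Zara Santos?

Zara holds 69% of Vireo, so Zara controls Vireo.
Vireo and Zara together hold 46% + 45% = 91% of Northlake, so Zara controls Northlake.
Northlake holds 52% of Arbor, so Zara controls Arbor.
Zara and Vireo and Arbor together hold 5% + 57% + 10% = 72% of Crestway, so Zara controls Crestway.
Neither Zara nor any entity Zara controls holds any voting interest in Juniper.
So Zara does not control Juniper.

No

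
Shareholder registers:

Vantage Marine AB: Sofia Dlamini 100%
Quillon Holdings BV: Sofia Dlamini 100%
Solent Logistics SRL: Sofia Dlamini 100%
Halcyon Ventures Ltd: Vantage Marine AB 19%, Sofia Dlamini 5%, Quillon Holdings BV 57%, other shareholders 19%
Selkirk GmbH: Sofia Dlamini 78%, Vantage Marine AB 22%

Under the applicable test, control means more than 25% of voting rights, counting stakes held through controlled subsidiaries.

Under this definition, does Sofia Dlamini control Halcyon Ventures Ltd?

Sofia holds 100% of Quillon, so Sofia controls Quillon.
Sofia holds 100% of Vantage, so Sofia controls Vantage.
Vantage and Sofia and Quillon together hold 19% + 5% + 57% = 81% of Halcyon, so Sofia controls Halcyon.

Yes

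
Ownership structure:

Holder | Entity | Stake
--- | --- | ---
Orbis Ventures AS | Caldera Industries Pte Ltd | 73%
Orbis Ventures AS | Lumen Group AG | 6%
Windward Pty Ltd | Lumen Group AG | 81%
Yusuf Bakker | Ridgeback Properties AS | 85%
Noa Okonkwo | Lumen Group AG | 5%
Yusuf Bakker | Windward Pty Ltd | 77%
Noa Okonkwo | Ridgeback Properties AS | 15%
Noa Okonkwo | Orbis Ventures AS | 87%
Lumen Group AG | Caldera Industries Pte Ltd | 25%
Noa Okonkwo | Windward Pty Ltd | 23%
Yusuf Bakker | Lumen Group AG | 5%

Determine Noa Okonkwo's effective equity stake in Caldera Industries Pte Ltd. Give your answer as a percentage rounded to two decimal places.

Noa reaches Caldera along 4 paths.
Via Windward → Lumen: 23% × 81% × 25% = 4.6575%.
Via Orbis → Lumen: 87% × 6% × 25% = 1.305%.
Via Lumen: 5% × 25% = 1.25%.
Via Orbis: 87% × 73% = 63.51%.
Total: 4.6575% + 1.305% + 1.25% + 63.51% = 70.7225%.
Rounded: 70.72%.

70.72%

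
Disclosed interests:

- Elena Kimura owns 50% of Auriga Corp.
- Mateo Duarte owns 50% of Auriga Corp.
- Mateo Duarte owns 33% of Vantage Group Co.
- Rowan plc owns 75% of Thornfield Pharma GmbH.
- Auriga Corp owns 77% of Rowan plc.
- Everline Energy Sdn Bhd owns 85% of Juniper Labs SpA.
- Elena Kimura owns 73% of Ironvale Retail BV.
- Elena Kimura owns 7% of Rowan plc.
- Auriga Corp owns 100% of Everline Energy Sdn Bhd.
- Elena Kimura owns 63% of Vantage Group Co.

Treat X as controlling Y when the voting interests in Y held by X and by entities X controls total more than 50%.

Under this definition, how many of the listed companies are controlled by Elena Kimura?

2

Elena holds 63% of Vantage, so Elena controls Vantage.
Elena holds 73% of Ironvale, so Elena controls Ironvale.
No other company's threshold is met.
Elena controls 2 companies.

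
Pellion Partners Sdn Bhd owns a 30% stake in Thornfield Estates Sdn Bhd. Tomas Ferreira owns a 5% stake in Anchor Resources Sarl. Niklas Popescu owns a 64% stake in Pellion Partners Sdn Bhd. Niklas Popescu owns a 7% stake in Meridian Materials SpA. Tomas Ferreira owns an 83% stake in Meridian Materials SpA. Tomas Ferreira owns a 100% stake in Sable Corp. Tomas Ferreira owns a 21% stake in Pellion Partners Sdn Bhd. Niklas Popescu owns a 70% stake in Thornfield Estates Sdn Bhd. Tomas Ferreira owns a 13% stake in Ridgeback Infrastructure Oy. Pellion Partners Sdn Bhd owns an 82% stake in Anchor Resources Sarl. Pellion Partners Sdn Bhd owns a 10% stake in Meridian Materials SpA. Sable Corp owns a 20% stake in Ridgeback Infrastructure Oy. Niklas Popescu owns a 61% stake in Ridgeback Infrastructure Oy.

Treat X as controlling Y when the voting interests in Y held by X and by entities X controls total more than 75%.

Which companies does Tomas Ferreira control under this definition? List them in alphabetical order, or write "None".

Meridian Materials SpA, Sable Corp

Tomas holds 100% of Sable, so Tomas controls Sable.
Tomas holds 83% of Meridian, so Tomas controls Meridian.
No other company's threshold is met.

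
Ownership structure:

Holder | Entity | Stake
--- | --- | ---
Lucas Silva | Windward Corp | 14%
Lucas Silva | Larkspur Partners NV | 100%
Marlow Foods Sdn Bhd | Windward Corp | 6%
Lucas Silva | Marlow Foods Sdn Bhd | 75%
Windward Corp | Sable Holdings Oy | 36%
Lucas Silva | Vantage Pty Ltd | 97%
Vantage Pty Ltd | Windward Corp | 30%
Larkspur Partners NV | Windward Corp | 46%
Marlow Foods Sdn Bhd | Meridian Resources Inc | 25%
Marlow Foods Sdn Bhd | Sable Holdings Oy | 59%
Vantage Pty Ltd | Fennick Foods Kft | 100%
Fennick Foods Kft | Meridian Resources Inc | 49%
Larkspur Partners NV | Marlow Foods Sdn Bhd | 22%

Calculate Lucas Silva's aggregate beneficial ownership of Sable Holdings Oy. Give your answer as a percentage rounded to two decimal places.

Lucas reaches Sable along 7 paths.
Via Windward: 14% × 36% = 5.04%.
Via Vantage → Windward: 97% × 30% × 36% = 10.476%.
Via Larkspur → Windward: 100% × 46% × 36% = 16.56%.
Via Larkspur → Marlow → Windward: 100% × 22% × 6% × 36% = 0.4752%.
Via Marlow → Windward: 75% × 6% × 36% = 1.62%.
Via Larkspur → Marlow: 100% × 22% × 59% = 12.98%.
Via Marlow: 75% × 59% = 44.25%.
Total: 5.04% + 10.476% + 16.56% + 0.4752% + 1.62% + 12.98% + 44.25% = 91.4012%.
Rounded: 91.40%.

91.40%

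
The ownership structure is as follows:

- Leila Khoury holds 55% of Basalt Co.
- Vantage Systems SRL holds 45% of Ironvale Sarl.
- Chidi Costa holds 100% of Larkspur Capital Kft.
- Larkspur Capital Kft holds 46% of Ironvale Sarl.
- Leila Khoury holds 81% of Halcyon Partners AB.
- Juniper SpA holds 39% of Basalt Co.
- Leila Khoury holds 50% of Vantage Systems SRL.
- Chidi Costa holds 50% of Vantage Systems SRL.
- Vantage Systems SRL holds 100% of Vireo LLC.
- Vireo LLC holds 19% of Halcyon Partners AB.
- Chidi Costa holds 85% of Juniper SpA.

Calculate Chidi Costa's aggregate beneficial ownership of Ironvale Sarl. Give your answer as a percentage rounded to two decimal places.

Chidi reaches Ironvale along 2 paths.
Via Vantage: 50% × 45% = 22.5%.
Via Larkspur: 100% × 46% = 46%.
Total: 22.5% + 46% = 68.5%.
Rounded: 68.50%.

68.50%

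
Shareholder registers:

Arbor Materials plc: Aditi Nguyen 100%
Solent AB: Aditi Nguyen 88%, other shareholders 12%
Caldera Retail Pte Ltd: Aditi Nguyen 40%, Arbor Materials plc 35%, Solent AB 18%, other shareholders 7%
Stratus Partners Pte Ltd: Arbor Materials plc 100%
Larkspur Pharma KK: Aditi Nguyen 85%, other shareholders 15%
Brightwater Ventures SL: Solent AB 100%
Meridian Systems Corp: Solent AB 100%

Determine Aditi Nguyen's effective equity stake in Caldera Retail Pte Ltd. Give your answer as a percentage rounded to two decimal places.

Aditi reaches Caldera along 3 paths.
Direct stake: 40% = 40%.
Via Arbor: 100% × 35% = 35%.
Via Solent: 88% × 18% = 15.84%.
Total: 40% + 35% + 15.84% = 90.84%.

90.84%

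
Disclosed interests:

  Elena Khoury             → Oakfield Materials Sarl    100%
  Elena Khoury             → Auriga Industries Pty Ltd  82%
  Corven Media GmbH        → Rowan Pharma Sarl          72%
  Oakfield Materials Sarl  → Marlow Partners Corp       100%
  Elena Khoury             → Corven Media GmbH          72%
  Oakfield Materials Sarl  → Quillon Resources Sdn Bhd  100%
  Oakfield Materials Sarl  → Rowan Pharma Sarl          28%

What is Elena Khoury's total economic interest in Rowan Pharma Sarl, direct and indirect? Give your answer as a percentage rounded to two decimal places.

79.84%

Elena reaches Rowan along 2 paths.
Via Corven: 72% × 72% = 51.84%.
Via Oakfield: 100% × 28% = 28%.
Total: 51.84% + 28% = 79.84%.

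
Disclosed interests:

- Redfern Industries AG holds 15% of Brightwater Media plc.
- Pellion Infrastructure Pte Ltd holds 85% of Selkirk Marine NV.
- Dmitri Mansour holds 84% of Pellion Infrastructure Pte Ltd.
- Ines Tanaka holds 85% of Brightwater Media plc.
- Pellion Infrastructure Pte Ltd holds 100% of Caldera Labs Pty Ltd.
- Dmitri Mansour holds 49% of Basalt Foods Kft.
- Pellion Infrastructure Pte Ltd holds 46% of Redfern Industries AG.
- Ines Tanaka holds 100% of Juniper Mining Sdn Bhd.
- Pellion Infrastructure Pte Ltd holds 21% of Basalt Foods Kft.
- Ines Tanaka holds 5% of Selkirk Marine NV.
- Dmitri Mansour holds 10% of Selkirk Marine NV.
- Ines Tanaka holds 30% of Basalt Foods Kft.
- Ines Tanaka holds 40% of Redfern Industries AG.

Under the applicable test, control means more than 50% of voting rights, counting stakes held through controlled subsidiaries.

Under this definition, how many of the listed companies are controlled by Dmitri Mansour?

Dmitri holds 84% of Pellion, so Dmitri controls Pellion.
Pellion and Dmitri together hold 85% + 10% = 95% of Selkirk, so Dmitri controls Selkirk.
Pellion holds 100% of Caldera, so Dmitri controls Caldera.
Pellion and Dmitri together hold 21% + 49% = 70% of Basalt, so Dmitri controls Basalt.
No other company's threshold is met.
Dmitri controls 4 companies.

4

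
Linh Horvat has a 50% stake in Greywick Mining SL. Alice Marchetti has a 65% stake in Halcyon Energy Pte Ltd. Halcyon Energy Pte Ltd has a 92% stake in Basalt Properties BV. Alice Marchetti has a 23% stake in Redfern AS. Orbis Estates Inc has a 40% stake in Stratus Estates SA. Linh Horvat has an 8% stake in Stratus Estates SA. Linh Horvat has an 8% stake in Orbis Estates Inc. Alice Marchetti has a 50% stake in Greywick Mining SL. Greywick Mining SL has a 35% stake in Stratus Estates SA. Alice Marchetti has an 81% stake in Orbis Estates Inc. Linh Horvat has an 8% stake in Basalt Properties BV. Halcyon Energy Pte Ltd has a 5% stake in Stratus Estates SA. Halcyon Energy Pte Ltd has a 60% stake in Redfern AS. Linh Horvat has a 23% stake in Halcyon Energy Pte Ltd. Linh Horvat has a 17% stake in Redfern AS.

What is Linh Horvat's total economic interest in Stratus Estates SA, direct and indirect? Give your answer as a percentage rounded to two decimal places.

29.85%

Linh reaches Stratus along 4 paths.
Direct stake: 8% = 8%.
Via Orbis: 8% × 40% = 3.2%.
Via Greywick: 50% × 35% = 17.5%.
Via Halcyon: 23% × 5% = 1.15%.
Total: 8% + 3.2% + 17.5% + 1.15% = 29.85%.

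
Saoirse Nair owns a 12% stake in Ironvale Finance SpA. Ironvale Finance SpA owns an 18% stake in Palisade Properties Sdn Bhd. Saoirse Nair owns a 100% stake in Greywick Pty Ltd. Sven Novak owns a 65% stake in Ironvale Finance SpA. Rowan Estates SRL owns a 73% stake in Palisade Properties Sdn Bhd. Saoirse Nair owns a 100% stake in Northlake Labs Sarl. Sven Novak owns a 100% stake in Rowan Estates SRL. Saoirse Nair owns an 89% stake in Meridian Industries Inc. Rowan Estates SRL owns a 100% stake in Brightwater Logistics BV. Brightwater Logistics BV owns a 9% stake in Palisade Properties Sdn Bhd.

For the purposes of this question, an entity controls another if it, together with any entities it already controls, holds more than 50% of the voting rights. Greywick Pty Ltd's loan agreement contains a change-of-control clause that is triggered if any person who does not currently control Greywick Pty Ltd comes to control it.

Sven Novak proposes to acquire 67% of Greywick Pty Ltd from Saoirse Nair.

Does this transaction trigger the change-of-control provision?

Yes

The purchase adds only to Sven's holdings (Saoirse's stake shrinks), so Sven is the only person who could newly come to control Greywick.
Sven holds 100% of Rowan, so Sven controls Rowan.
Sven holds 65% of Ironvale, so Sven controls Ironvale.
Rowan holds 100% of Brightwater, so Sven controls Brightwater.
Brightwater and Ironvale and Rowan together hold 9% + 18% + 73% = 100% of Palisade, so Sven controls Palisade.
Neither Sven nor any entity Sven controls holds any voting interest in Greywick.
So before the transaction, Sven does not control Greywick.
After the purchase, Sven holds 67% of Greywick directly, and Saoirse's stake falls to 33%.
Sven holds 67% of Greywick, so Sven controls Greywick.
Sven did not control Greywick before and does after, so the clause is triggered.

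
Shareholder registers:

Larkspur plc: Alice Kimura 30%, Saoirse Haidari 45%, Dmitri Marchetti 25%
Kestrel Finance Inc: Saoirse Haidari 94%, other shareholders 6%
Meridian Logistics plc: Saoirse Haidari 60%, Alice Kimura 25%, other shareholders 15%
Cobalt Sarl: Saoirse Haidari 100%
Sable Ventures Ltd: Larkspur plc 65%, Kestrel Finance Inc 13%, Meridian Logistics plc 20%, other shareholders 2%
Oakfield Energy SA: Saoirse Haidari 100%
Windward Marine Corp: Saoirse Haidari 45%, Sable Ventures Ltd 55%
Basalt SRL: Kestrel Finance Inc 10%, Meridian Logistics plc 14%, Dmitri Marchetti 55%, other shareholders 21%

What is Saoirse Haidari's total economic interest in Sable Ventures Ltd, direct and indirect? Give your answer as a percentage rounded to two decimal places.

Saoirse reaches Sable along 3 paths.
Via Larkspur: 45% × 65% = 29.25%.
Via Kestrel: 94% × 13% = 12.22%.
Via Meridian: 60% × 20% = 12%.
Total: 29.25% + 12.22% + 12% = 53.47%.

53.47%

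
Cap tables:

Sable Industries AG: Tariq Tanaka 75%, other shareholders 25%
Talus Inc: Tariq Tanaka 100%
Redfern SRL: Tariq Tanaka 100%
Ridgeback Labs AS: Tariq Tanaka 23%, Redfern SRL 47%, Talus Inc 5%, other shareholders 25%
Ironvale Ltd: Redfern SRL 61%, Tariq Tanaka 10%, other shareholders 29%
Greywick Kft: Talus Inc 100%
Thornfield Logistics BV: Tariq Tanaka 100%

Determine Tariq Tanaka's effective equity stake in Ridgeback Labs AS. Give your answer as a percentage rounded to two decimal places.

Tariq reaches Ridgeback along 3 paths.
Direct stake: 23% = 23%.
Via Redfern: 100% × 47% = 47%.
Via Talus: 100% × 5% = 5%.
Total: 23% + 47% + 5% = 75%.
Rounded: 75.00%.

75.00%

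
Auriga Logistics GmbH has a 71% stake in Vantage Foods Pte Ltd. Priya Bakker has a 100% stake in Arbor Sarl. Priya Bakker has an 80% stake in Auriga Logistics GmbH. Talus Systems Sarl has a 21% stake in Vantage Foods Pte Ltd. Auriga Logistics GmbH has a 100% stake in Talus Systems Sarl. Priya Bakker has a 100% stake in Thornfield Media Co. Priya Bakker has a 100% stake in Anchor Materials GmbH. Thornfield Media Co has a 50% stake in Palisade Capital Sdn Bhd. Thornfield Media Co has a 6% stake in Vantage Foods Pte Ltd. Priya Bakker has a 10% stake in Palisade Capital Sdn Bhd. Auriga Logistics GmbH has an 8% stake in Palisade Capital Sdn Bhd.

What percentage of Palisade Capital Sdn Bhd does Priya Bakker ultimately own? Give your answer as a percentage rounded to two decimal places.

Priya reaches Palisade along 3 paths.
Direct stake: 10% = 10%.
Via Auriga: 80% × 8% = 6.4%.
Via Thornfield: 100% × 50% = 50%.
Total: 10% + 6.4% + 50% = 66.4%.
Rounded: 66.40%.

66.40%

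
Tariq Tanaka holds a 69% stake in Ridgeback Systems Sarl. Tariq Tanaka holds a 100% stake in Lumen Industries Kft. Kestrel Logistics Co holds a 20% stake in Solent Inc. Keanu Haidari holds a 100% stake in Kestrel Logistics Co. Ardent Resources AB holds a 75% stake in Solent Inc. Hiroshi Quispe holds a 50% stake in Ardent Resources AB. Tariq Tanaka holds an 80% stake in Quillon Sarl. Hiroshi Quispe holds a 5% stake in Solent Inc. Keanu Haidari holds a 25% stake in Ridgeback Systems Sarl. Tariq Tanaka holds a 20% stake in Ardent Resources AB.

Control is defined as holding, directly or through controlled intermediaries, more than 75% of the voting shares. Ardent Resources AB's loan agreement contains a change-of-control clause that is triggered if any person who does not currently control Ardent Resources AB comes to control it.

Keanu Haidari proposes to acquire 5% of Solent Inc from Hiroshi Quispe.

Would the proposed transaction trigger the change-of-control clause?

The purchase adds only to Keanu's holdings (Hiroshi's stake shrinks), so Keanu is the only person who could newly come to control Ardent.
Keanu holds 100% of Kestrel, so Keanu controls Kestrel.
Neither Keanu nor any entity Keanu controls holds any voting interest in Ardent.
So before the transaction, Keanu does not control Ardent.
After the purchase, Keanu holds 5% of Solent directly, and Hiroshi's stake falls to 0%.
Keanu's side now holds 20% + 5% = 25% of Solent, not > 75%, so Keanu still does not control Solent.
After the transaction, neither Keanu nor any entity Keanu controls holds a voting interest in Ardent, so Keanu still does not control it.
No new person acquires control, so the clause is not triggered.

No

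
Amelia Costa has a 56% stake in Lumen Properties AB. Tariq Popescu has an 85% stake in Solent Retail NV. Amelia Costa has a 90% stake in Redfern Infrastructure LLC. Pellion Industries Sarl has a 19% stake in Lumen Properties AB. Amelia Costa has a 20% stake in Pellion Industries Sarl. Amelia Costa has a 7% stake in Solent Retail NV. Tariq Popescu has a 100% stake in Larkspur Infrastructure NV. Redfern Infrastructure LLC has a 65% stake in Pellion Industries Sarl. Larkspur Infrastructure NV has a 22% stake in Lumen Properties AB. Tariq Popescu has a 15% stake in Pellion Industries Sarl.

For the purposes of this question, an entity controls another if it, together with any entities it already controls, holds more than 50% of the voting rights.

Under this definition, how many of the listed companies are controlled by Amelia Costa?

Amelia holds 90% of Redfern, so Amelia controls Redfern.
Redfern and Amelia together hold 65% + 20% = 85% of Pellion, so Amelia controls Pellion.
Amelia and Pellion together hold 56% + 19% = 75% of Lumen, so Amelia controls Lumen.
No other company's threshold is met.
Amelia controls 3 companies.

3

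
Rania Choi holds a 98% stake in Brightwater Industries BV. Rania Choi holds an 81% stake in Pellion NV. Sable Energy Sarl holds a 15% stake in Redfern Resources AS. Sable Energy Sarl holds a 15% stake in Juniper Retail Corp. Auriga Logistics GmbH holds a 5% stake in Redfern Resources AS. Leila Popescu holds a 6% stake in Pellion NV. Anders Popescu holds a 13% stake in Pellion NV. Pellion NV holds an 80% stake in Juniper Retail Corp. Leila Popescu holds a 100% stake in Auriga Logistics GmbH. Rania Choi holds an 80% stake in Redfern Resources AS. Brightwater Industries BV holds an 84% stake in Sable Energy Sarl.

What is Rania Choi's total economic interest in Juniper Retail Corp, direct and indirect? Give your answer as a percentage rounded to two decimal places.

77.15%

Rania reaches Juniper along 2 paths.
Via Pellion: 81% × 80% = 64.8%.
Via Brightwater → Sable: 98% × 84% × 15% = 12.348%.
Total: 64.8% + 12.348% = 77.148%.
Rounded: 77.15%.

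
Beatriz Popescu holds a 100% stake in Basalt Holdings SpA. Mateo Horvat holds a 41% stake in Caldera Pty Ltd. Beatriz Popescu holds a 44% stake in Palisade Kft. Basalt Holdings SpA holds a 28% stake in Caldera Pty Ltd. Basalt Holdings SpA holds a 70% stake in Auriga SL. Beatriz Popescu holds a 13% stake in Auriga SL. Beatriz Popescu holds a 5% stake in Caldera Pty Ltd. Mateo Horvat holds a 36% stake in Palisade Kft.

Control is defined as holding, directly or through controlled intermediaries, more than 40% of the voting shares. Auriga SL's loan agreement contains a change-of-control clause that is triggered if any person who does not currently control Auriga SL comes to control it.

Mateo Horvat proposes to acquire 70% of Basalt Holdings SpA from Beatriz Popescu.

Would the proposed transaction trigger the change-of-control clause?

Yes

The purchase adds only to Mateo's holdings (Beatriz's stake shrinks), so Mateo is the only person who could newly come to control Auriga.
Mateo holds 41% of Caldera, so Mateo controls Caldera.
Neither Mateo nor any entity Mateo controls holds any voting interest in Auriga.
So before the transaction, Mateo does not control Auriga.
After the purchase, Mateo holds 70% of Basalt directly, and Beatriz's stake falls to 30%.
Mateo holds 70% of Basalt, so Mateo controls Basalt.
Basalt holds 70% of Auriga, so Mateo controls Auriga.
Mateo did not control Auriga before and does after, so the clause is triggered.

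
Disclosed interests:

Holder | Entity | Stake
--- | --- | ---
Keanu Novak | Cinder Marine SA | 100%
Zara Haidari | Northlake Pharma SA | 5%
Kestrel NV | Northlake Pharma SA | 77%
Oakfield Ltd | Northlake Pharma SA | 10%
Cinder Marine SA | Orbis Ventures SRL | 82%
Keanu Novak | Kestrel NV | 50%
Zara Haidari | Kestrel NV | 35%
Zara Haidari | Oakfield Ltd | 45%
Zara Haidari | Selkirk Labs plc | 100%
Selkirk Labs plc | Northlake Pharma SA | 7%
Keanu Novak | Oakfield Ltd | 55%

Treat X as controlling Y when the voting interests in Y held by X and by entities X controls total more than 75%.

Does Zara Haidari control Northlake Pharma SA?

Zara holds 100% of Selkirk, so Zara controls Selkirk.
In Northlake, Zara's side holds only 7% + 5% = 12%, not > 75%.
So Zara does not control Northlake.

No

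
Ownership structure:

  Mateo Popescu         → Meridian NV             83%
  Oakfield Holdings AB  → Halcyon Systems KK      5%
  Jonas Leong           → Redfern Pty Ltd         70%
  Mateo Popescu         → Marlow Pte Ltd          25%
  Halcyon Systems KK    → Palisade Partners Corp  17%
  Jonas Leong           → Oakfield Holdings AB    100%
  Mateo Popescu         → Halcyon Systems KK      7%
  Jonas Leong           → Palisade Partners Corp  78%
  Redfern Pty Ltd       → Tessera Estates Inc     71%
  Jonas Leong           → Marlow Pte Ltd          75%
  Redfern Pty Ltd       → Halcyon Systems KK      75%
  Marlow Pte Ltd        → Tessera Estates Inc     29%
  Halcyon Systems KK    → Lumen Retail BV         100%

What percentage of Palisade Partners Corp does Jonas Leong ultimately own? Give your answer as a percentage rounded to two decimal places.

87.78%

Jonas reaches Palisade along 3 paths.
Direct stake: 78% = 78%.
Via Oakfield → Halcyon: 100% × 5% × 17% = 0.85%.
Via Redfern → Halcyon: 70% × 75% × 17% = 8.925%.
Total: 78% + 0.85% + 8.925% = 87.775%.
Rounded: 87.78%.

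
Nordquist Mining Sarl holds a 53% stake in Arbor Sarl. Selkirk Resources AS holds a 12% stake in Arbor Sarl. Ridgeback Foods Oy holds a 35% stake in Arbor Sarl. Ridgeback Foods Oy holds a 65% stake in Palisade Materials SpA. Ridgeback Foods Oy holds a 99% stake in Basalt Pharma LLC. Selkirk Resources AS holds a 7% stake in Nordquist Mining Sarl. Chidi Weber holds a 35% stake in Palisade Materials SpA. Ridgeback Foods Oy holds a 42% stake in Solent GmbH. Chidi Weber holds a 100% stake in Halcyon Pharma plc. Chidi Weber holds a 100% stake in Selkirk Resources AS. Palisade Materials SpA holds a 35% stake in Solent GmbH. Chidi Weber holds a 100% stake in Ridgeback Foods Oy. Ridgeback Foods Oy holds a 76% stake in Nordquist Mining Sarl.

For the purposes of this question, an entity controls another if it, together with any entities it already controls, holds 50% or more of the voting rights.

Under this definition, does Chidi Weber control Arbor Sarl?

Chidi holds 100% of Selkirk, so Chidi controls Selkirk.
Chidi holds 100% of Ridgeback, so Chidi controls Ridgeback.
Ridgeback and Selkirk together hold 76% + 7% = 83% of Nordquist, so Chidi controls Nordquist.
Selkirk and Nordquist and Ridgeback together hold 12% + 53% + 35% = 100% of Arbor, so Chidi controls Arbor.

Yes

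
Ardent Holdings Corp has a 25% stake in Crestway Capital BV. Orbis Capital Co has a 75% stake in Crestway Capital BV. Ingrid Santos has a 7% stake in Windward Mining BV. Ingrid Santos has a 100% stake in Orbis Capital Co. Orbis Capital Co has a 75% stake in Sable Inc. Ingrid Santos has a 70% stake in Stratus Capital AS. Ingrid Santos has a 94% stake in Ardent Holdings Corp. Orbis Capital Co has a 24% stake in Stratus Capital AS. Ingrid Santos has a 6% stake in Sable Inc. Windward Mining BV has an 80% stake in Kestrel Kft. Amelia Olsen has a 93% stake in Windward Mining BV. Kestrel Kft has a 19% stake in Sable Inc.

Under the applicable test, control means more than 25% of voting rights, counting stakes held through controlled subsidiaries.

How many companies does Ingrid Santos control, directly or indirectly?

5

Ingrid holds 94% of Ardent, so Ingrid controls Ardent.
Ingrid holds 100% of Orbis, so Ingrid controls Orbis.
Ardent and Orbis together hold 25% + 75% = 100% of Crestway, so Ingrid controls Crestway.
Ingrid and Orbis together hold 6% + 75% = 81% of Sable, so Ingrid controls Sable.
Ingrid and Orbis together hold 70% + 24% = 94% of Stratus, so Ingrid controls Stratus.
No other company's threshold is met.
Ingrid controls 5 companies.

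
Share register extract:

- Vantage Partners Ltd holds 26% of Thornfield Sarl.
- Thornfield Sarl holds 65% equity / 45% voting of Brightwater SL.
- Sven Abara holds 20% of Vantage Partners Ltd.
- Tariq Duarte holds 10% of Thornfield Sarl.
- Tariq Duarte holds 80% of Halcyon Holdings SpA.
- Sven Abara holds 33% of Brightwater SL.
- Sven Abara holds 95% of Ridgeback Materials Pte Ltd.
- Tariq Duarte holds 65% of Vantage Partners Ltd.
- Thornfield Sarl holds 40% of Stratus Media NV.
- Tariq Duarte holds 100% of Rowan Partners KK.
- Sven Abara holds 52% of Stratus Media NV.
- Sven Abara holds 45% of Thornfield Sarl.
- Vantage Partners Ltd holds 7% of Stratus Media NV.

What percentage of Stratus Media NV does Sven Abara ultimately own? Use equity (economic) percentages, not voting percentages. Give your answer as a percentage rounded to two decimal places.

Sven reaches Stratus along 4 paths.
Via Thornfield: 45% × 40% = 18%.
Via Vantage → Thornfield: 20% × 26% × 40% = 2.08%.
Via Vantage: 20% × 7% = 1.4%.
Direct stake: 52% = 52%.
Total: 18% + 2.08% + 1.4% + 52% = 73.48%.

73.48%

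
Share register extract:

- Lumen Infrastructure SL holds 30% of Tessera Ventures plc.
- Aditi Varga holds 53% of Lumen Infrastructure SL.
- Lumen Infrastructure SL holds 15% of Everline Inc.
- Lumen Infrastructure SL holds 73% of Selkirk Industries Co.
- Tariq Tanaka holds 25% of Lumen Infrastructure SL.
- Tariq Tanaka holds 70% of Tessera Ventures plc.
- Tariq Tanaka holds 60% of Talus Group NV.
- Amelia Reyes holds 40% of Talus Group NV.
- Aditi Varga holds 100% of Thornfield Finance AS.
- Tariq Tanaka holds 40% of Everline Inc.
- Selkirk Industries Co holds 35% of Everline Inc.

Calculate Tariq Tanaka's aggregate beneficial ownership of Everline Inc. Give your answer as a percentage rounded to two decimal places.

50.14%

Tariq reaches Everline along 3 paths.
Via Lumen → Selkirk: 25% × 73% × 35% = 6.3875%.
Direct stake: 40% = 40%.
Via Lumen: 25% × 15% = 3.75%.
Total: 6.3875% + 40% + 3.75% = 50.1375%.
Rounded: 50.14%.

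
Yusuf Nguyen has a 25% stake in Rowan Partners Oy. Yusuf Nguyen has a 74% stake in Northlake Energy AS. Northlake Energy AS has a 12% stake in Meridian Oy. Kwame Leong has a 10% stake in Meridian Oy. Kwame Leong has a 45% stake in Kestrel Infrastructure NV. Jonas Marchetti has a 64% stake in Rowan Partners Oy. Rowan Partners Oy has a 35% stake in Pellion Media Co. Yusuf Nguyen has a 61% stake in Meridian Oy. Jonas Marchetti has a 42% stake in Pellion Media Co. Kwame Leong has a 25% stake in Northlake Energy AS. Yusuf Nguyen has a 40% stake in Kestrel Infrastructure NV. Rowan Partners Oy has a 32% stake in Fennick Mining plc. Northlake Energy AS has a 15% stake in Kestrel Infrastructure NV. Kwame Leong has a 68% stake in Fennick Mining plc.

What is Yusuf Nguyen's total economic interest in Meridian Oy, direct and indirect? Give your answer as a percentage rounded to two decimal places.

Yusuf reaches Meridian along 2 paths.
Direct stake: 61% = 61%.
Via Northlake: 74% × 12% = 8.88%.
Total: 61% + 8.88% = 69.88%.

69.88%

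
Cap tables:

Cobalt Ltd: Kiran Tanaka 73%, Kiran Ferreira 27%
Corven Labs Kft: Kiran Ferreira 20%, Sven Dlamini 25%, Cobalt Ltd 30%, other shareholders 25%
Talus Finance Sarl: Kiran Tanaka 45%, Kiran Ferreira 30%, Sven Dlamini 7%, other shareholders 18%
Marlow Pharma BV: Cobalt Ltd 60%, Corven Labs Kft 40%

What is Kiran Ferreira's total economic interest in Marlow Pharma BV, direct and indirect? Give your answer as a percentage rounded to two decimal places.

27.44%

Kiran Ferreira reaches Marlow along 3 paths.
Via Cobalt: 27% × 60% = 16.2%.
Via Corven: 20% × 40% = 8%.
Via Cobalt → Corven: 27% × 30% × 40% = 3.24%.
Total: 16.2% + 8% + 3.24% = 27.44%.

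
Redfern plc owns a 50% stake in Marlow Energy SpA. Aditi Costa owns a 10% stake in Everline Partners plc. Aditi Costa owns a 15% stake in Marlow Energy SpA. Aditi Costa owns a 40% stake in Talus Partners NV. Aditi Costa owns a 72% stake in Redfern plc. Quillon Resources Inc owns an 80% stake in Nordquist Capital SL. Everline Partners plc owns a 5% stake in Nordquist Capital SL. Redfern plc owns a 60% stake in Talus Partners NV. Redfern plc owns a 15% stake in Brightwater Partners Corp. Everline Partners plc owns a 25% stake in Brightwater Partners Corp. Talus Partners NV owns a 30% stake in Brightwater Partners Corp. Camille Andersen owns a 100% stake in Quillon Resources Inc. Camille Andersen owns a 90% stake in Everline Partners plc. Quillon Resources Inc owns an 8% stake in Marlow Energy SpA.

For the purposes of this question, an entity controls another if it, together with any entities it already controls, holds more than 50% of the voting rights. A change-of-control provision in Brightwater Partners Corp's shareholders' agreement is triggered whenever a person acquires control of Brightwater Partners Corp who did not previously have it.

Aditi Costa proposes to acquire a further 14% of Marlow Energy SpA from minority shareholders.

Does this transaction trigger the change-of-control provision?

The purchase changes only Aditi's holdings, so Aditi is the only person who could newly come to control Brightwater.
Aditi holds 72% of Redfern, so Aditi controls Redfern.
Redfern and Aditi together hold 60% + 40% = 100% of Talus, so Aditi controls Talus.
Aditi and Redfern together hold 15% + 50% = 65% of Marlow, so Aditi controls Marlow.
In Brightwater, Aditi's side holds only 30% + 15% = 45%, not > 50%.
So before the transaction, Aditi does not control Brightwater.
After the purchase, Aditi's direct stake in Marlow rises to 15% + 14% = 29%.
Aditi and Redfern together hold 29% + 50% = 79% of Marlow, so Aditi controls Marlow.
After the transaction, Aditi's side holds 30% + 15% = 45% of Brightwater, not > 50%, so Aditi still does not control Brightwater.
No new person acquires control, so the clause is not triggered.

No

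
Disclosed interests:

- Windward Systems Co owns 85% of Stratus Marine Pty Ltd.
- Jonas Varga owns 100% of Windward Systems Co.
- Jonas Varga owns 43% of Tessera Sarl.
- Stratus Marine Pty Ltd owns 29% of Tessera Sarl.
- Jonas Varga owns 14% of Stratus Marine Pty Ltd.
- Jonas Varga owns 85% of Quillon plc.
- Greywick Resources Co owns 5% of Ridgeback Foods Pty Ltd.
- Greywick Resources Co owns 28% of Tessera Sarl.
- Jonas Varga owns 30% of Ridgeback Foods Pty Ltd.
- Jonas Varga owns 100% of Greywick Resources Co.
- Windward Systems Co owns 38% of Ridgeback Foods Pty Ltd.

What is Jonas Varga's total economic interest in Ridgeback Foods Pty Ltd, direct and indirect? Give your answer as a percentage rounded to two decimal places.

73.00%

Jonas reaches Ridgeback along 3 paths.
Direct stake: 30% = 30%.
Via Windward: 100% × 38% = 38%.
Via Greywick: 100% × 5% = 5%.
Total: 30% + 38% + 5% = 73%.
Rounded: 73.00%.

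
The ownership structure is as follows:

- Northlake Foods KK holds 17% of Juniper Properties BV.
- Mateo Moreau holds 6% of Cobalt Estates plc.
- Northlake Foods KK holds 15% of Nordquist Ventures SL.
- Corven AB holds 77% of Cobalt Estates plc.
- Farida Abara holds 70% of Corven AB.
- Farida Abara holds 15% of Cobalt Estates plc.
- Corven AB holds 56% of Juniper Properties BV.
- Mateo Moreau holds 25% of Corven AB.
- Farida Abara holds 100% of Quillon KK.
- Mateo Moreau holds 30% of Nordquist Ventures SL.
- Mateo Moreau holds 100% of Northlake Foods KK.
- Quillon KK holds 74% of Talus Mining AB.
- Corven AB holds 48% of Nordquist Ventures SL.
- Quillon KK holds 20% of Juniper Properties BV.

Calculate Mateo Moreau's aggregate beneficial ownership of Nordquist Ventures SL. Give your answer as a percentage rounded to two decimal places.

Mateo reaches Nordquist along 3 paths.
Via Northlake: 100% × 15% = 15%.
Direct stake: 30% = 30%.
Via Corven: 25% × 48% = 12%.
Total: 15% + 30% + 12% = 57%.
Rounded: 57.00%.

57.00%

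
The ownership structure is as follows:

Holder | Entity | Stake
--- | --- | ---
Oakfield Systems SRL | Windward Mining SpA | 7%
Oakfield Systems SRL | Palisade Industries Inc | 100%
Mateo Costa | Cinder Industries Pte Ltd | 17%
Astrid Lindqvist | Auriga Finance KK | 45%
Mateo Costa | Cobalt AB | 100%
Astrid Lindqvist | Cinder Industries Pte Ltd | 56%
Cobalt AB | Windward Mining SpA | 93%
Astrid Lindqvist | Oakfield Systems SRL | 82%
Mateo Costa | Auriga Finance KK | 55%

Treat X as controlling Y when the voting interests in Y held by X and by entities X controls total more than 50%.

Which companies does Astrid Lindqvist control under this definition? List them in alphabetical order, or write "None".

Astrid holds 56% of Cinder, so Astrid controls Cinder.
Astrid holds 82% of Oakfield, so Astrid controls Oakfield.
Oakfield holds 100% of Palisade, so Astrid controls Palisade.
No other company's threshold is met.

Cinder Industries Pte Ltd, Oakfield Systems SRL, Palisade Industries Inc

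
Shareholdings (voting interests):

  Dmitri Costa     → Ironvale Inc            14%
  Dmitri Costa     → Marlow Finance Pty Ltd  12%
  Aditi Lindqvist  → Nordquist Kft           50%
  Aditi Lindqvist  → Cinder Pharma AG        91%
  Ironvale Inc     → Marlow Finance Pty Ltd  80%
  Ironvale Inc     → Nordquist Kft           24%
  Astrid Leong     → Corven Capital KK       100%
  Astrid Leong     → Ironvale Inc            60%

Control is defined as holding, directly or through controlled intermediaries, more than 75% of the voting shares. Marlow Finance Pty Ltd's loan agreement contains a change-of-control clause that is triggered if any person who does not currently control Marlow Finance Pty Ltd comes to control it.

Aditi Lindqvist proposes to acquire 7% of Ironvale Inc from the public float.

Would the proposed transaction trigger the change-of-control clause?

No

The purchase changes only Aditi's holdings, so Aditi is the only person who could newly come to control Marlow.
Aditi holds 91% of Cinder, so Aditi controls Cinder.
Neither Aditi nor any entity Aditi controls holds any voting interest in Marlow.
So before the transaction, Aditi does not control Marlow.
After the purchase, Aditi holds 7% of Ironvale directly.
Aditi's side now holds 7% of Ironvale, not > 75%, so Aditi still does not control Ironvale.
After the transaction, neither Aditi nor any entity Aditi controls holds a voting interest in Marlow, so Aditi still does not control it.
No new person acquires control, so the clause is not triggered.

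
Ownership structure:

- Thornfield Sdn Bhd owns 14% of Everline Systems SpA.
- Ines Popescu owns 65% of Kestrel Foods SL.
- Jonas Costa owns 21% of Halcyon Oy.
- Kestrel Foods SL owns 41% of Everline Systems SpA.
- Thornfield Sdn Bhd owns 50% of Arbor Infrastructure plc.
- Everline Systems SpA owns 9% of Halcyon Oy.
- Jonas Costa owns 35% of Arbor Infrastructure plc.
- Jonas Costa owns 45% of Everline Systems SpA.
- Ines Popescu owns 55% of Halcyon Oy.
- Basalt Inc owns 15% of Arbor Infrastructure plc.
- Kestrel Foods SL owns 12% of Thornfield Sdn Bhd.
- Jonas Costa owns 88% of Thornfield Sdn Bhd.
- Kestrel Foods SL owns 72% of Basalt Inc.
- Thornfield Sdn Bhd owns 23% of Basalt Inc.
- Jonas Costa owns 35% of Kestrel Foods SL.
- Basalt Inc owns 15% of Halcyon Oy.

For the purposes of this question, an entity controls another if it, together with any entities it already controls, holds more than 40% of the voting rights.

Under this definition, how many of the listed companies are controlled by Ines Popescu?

Ines holds 65% of Kestrel, so Ines controls Kestrel.
Kestrel holds 72% of Basalt, so Ines controls Basalt.
Kestrel holds 41% of Everline, so Ines controls Everline.
Everline and Basalt and Ines together hold 9% + 15% + 55% = 79% of Halcyon, so Ines controls Halcyon.
No other company's threshold is met.
Ines controls 4 companies.

4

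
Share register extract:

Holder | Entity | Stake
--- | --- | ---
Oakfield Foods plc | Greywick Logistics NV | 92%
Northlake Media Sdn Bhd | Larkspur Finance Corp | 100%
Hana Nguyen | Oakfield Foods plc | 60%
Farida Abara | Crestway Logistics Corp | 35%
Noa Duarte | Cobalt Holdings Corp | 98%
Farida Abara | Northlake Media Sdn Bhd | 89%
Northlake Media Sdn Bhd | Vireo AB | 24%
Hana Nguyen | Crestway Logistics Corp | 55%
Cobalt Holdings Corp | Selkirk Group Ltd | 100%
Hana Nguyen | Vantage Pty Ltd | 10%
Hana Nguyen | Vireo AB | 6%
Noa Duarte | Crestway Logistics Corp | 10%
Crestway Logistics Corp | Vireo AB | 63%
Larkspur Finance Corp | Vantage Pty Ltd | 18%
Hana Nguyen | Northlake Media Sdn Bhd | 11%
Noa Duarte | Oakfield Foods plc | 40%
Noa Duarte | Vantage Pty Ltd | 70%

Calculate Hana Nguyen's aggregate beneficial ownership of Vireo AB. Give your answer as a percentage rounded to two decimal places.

43.29%

Hana reaches Vireo along 3 paths.
Via Crestway: 55% × 63% = 34.65%.
Direct stake: 6% = 6%.
Via Northlake: 11% × 24% = 2.64%.
Total: 34.65% + 6% + 2.64% = 43.29%.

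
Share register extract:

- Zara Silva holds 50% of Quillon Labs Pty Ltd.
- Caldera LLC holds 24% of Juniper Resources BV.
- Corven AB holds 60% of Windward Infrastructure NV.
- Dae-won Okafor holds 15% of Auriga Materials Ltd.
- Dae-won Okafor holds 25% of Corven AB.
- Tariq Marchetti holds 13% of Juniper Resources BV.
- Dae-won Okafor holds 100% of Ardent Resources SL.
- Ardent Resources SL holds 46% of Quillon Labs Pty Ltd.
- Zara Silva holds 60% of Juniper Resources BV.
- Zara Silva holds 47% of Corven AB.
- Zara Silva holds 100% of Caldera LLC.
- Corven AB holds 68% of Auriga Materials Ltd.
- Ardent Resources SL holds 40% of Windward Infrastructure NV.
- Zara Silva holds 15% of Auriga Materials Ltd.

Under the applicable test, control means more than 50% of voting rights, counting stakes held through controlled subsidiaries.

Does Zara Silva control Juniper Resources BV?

Yes

Zara holds 100% of Caldera, so Zara controls Caldera.
Zara and Caldera together hold 60% + 24% = 84% of Juniper, so Zara controls Juniper.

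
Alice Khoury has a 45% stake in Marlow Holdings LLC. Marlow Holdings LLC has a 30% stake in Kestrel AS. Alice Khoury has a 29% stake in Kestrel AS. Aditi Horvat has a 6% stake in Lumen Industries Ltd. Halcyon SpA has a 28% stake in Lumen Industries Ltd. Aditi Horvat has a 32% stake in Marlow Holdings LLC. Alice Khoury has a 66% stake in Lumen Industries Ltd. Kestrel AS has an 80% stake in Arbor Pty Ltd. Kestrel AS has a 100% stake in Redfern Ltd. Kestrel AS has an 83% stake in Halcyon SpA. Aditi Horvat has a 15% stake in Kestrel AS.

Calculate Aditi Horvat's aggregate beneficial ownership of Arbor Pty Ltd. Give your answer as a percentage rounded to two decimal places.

19.68%

Aditi reaches Arbor along 2 paths.
Via Marlow → Kestrel: 32% × 30% × 80% = 7.68%.
Via Kestrel: 15% × 80% = 12%.
Total: 7.68% + 12% = 19.68%.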